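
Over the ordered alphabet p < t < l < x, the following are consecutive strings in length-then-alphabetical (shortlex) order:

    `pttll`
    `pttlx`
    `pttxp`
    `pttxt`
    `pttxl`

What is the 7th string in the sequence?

ptlpp

Stepping forward 2 times from pttxl: pttxl → pttxx, then the target.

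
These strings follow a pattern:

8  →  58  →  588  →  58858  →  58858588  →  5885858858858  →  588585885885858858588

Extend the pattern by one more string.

Each term (from the third on) is the previous term followed by the one before it: term 3 = 58·8 = 588.
The next term joins 588585885885858858588 and 5885858858858.

5885858858858588585885885858858858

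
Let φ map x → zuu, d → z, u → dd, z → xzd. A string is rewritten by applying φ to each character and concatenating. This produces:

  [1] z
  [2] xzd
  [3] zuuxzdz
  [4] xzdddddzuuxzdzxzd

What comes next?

Rewriting the 17 symbols of xzdddddzuuxzdzxzd one by one yields zuu xzd z z z z z xzd dd dd zuu xzd z xzd zuu xzd z; concatenated:

zuuxzdzzzzzxzdddddzuuxzdzxzdzuuxzdz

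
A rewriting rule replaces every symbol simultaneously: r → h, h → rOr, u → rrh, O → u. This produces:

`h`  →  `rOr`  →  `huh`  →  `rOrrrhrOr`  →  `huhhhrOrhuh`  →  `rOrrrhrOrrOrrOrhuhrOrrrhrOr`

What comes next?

φ(rOrrrhrOrrOrrOrhuhrOrrrhrOr) expands symbol-by-symbol to h u h h h rOr h u h h u h h u h rOr rrh rOr h u h h h rOr h u h; joining the 27 pieces gives the next term.

huhhhrOrhuhhuhhuhrOrrrhrOrhuhhhrOrhuh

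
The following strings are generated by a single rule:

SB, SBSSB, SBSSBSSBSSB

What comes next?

SBSSBSSBSSBSSBSSBSSBSSB

Each string is two copies of the previous one joined by 'S'.
So the next term is two copies of SBSSBSSBSSB with 'S' between the halves.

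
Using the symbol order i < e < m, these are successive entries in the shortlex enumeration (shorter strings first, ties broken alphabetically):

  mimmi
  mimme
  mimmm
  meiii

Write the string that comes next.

The successor of meiii increments the rightmost position that isn't already m and resets every position after it to i.

meiie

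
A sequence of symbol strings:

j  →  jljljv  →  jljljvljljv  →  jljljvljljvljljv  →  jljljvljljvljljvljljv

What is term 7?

Each term is the previous one with ljljv appended.
From jljljvljljvljljvljljv, 2 further steps: jljljvljljvljljvljljv → jljljvljljvljljvljljvljljv → (answer).

jljljvljljvljljvljljvljljvljljv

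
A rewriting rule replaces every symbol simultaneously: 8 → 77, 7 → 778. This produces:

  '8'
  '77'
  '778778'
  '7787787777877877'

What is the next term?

Replace each of the 16 characters of 7787787777877877 in place — 778 778 77 778 778 77 778 778 778 778 77 778 778 77 778 778 — and concatenate.

77877877778778777787787787787777877877778778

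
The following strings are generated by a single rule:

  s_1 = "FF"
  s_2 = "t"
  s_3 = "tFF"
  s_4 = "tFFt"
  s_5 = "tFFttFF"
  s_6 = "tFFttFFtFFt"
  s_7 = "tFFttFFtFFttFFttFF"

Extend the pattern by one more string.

Each term (from the third on) is the previous term followed by the one before it: term 3 = t·FF = tFF.
The next term joins tFFttFFtFFttFFttFF and tFFttFFtFFt.

tFFttFFtFFttFFttFFtFFttFFtFFt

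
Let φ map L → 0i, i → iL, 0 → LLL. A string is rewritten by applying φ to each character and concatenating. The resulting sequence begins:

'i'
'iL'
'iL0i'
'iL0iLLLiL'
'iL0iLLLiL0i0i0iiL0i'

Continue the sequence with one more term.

iL0iLLLiL0i0i0iiL0iLLLiLLLLiLLLLiLiL0iLLLiL

Replace each of the 19 characters of iL0iLLLiL0i0i0iiL0i in place — iL 0i LLL iL 0i 0i 0i iL 0i LLL iL LLL iL LLL iL iL 0i LLL iL — and concatenate.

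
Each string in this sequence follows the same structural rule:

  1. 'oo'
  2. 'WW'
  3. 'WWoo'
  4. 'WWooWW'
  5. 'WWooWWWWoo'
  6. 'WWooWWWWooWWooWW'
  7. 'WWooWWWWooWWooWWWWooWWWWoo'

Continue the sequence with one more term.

This is a Fibonacci-style word recurrence s(k) = s(k−1)·s(k−2): e.g. WW·oo = WWoo.
So term 8 is WWooWWWWooWWooWWWWooWWWWoo·WWooWWWWooWWooWW.

WWooWWWWooWWooWWWWooWWWWooWWooWWWWooWWooWW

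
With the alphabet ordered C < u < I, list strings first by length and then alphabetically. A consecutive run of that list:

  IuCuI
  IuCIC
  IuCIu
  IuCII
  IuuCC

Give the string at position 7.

Stepping forward 2 times from IuuCC: IuuCC → IuuCu, then the target.

IuuCI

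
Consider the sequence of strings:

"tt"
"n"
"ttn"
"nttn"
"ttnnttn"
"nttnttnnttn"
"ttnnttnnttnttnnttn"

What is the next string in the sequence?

nttnttnnttnttnnttnnttnttnnttn

This is a Fibonacci-style word recurrence s(k) = s(k−2)·s(k−1): e.g. tt·n = ttn.
The next term joins nttnttnnttn and ttnnttnnttnttnnttn.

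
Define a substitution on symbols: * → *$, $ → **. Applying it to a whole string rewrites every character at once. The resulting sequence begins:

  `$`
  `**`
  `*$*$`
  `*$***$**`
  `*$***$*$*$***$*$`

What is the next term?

Rewriting the 16 symbols of *$***$*$*$***$*$ one by one yields *$ ** *$ *$ *$ ** *$ ** *$ ** *$ *$ *$ ** *$ **; concatenated:

*$***$*$*$***$***$***$*$*$***$**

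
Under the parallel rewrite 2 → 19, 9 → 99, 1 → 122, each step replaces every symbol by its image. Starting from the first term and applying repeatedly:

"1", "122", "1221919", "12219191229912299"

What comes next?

Rewriting the 17 symbols of 12219191229912299 one by one yields 122 19 19 122 99 122 99 122 19 19 99 99 122 19 19 99 99; concatenated:

122191912299122991221919999912219199999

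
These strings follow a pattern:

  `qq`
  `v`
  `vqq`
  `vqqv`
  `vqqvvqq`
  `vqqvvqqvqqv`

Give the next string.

Each term (from the third on) is the previous term followed by the one before it: term 3 = v·qq = vqq.
The next term joins vqqvvqqvqqv and vqqvvqq.

vqqvvqqvqqvvqqvvqq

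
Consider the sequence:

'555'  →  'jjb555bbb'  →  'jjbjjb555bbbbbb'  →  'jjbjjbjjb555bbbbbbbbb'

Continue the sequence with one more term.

jjbjjbjjbjjb555bbbbbbbbbbbb

Every step adds jjb to the front and bbb to the end of the previous string.
One more step from jjbjjbjjb555bbbbbbbbb gives the answer.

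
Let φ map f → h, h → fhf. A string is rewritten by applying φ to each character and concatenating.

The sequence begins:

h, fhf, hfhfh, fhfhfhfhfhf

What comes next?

Apply φ to fhfhfhfhfhf symbol by symbol: f→h, h→fhf, f→h, h→fhf, f→h, h→fhf, f→h, h→fhf, f→h, h→fhf, f→h; joined: h fhf h fhf h fhf h fhf h fhf h.

hfhfhfhfhfhfhfhfhfhfh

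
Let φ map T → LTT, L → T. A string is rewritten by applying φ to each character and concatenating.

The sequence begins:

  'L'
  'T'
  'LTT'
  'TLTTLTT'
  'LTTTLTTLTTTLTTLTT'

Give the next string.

Rewriting the 17 symbols of LTTTLTTLTTTLTTLTT one by one yields T LTT LTT LTT T LTT LTT T LTT LTT LTT T LTT LTT T LTT LTT; concatenated:

TLTTLTTLTTTLTTLTTTLTTLTTLTTTLTTLTTTLTTLTT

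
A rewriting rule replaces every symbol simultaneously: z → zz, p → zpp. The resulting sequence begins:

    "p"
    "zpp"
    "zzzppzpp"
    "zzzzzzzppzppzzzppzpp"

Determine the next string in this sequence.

zzzzzzzzzzzzzzzppzppzzzppzppzzzzzzzppzppzzzppzpp

Applying the rule to each of the 20 symbols of zzzzzzzppzppzzzppzpp gives the pieces zz zz zz zz zz zz zz zpp zpp zz zpp zpp zz zz zz zpp zpp zz zpp zpp, which concatenate to the answer.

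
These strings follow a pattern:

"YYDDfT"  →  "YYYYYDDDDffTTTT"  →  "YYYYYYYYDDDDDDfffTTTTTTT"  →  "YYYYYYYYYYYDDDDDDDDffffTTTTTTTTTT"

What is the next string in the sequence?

Term n consists of 3n-1 Y's, followed by 2n D's, followed by n f's, followed by 3n-2 T's (n = 1, 2, …).
For the next term, n = 5, so the run lengths are 14, 10, 5, 13.

YYYYYYYYYYYYYYDDDDDDDDDDfffffTTTTTTTTTTTTT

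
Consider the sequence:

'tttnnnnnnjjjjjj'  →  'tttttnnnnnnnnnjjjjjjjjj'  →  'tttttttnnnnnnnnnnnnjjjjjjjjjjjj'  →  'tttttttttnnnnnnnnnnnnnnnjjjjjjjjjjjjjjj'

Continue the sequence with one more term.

Reading off run lengths: t runs 3, 5, 7, 9; n runs 6, 9, 12, 15; j runs 6, 9, 12, 15 — each is linear in n, where the shown terms are n = 2, 3, 4, 5.
At n = 6 the blocks have lengths 11, 18, 18.

tttttttttttnnnnnnnnnnnnnnnnnnjjjjjjjjjjjjjjjjjj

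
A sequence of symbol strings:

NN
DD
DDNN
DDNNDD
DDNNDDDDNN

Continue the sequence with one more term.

DDNNDDDDNNDDNNDD

Each term (from the third on) is the previous term followed by the one before it: term 3 = DD·NN = DDNN.
So term 6 is DDNNDDDDNN·DDNNDD.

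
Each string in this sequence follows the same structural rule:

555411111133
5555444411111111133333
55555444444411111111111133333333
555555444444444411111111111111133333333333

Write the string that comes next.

5555555444444444444411111111111111111133333333333333

Each string has the form 5^{n+2} 4^{3n-2} 1^{3n+3} 3^{3n-1} (n = 1, 2, …).
For the next term, n = 5, so the run lengths are 7, 13, 18, 14.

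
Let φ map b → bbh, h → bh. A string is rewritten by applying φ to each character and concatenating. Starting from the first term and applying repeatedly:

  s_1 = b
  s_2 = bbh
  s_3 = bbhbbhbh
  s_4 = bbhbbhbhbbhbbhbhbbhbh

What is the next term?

bbhbbhbhbbhbbhbhbbhbhbbhbbhbhbbhbbhbhbbhbhbbhbbhbhbbhbh

Replace each of the 21 characters of bbhbbhbhbbhbbhbhbbhbh in place — bbh bbh bh bbh bbh bh bbh bh bbh bbh bh bbh bbh bh bbh bh bbh bbh bh bbh bh — and concatenate.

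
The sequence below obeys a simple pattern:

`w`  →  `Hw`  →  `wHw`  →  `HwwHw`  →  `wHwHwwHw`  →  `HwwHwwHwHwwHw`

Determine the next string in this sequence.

wHwHwwHwHwwHwwHwHwwHw

This is a Fibonacci-style word recurrence s(k) = s(k−2)·s(k−1): e.g. w·Hw = wHw.
So term 7 is wHwHwwHw·HwwHwwHwHwwHw.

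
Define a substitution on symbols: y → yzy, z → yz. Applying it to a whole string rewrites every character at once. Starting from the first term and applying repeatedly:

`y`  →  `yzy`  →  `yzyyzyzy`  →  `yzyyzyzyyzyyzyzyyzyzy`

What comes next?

yzyyzyzyyzyyzyzyyzyzyyzyyzyzyyzyyzyzyyzyzyyzyyzyzyyzyzy

Applying the rule to each of the 21 symbols of yzyyzyzyyzyyzyzyyzyzy gives the pieces yzy yz yzy yzy yz yzy yz yzy yzy yz yzy yzy yz yzy yz yzy yzy yz yzy yz yzy, which concatenate to the answer.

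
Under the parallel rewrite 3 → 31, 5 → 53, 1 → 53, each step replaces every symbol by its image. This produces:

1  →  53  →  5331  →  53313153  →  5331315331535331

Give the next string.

53313153315353313153533153313153

Applying the rule to each of the 16 symbols of 5331315331535331 gives the pieces 53 31 31 53 31 53 53 31 31 53 53 31 53 31 31 53, which concatenate to the answer.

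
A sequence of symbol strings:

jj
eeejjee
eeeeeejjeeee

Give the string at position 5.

eeeeeeeeeeeejjeeeeeeee

s(k+1) = eee·s(k)·ee, so each term gains eee as a prefix and ee as a suffix.
From eeeeeejjeeee, 2 further steps: eeeeeejjeeee → eeeeeeeeejjeeeeee → (answer).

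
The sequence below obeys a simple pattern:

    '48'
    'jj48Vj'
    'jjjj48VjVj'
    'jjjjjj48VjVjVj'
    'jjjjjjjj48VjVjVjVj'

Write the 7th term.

jjjjjjjjjjjj48VjVjVjVjVjVj

Every step adds jj to the front and Vj to the end of the previous string.
From jjjjjjjj48VjVjVjVj, 2 further steps: jjjjjjjj48VjVjVjVj → jjjjjjjjjj48VjVjVjVjVj → (answer).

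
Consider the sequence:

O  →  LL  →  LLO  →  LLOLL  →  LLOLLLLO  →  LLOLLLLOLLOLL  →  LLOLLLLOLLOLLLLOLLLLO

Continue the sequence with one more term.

From term 3 onward, concatenate the last term with the second-to-last: LL·O = LLO, LLO·LL = LLOLL, …
So term 8 is LLOLLLLOLLOLLLLOLLLLO·LLOLLLLOLLOLL.

LLOLLLLOLLOLLLLOLLLLOLLOLLLLOLLOLL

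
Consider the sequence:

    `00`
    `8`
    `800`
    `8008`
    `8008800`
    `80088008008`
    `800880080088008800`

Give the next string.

Each term (from the third on) is the previous term followed by the one before it: term 3 = 8·00 = 800.
So term 8 is 800880080088008800·80088008008.

80088008008800880080088008008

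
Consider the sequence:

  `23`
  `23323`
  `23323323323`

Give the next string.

23323323323323323323323

Each string is two copies of the previous one joined by '3'.
So the next term is two copies of 23323323323 with '3' between the halves.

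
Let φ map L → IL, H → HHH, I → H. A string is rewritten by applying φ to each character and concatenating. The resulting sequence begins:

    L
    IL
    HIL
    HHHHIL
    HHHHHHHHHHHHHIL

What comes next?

HHHHHHHHHHHHHHHHHHHHHHHHHHHHHHHHHHHHHHHHIL

Applying the rule to each of the 15 symbols of HHHHHHHHHHHHHIL gives the pieces HHH HHH HHH HHH HHH HHH HHH HHH HHH HHH HHH HHH HHH H IL, which concatenate to the answer.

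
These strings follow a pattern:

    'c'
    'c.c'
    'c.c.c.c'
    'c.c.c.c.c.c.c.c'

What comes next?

c.c.c.c.c.c.c.c.c.c.c.c.c.c.c.c

Every step duplicates the string with '.' between the halves.
One more doubling of c.c.c.c.c.c.c.c gives the answer.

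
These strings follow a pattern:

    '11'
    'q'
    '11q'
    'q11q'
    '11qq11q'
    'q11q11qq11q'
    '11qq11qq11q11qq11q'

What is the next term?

q11q11qq11q11qq11qq11q11qq11q

Each term (from the third on) is the two preceding terms concatenated in order: term 3 = 11·q = 11q.
The next term joins q11q11qq11q and 11qq11qq11q11qq11q.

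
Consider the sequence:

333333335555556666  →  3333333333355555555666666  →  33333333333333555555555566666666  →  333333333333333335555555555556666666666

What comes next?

3333333333333333333355555555555555666666666666

Term n consists of 3n+2 3's, followed by 2n+2 5's, followed by 2n 6's, where the shown terms are n = 2, 3, 4, 5.
Setting n = 6 gives 20, 14, 12 characters in each block.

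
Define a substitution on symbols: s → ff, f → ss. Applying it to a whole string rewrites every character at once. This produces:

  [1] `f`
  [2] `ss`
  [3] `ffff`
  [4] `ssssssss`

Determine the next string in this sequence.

ffffffffffffffff

Expanding ssssssss: s→ff, s→ff, s→ff, s→ff, s→ff, s→ff, s→ff, s→ff. Concatenated: ff ff ff ff ff ff ff ff.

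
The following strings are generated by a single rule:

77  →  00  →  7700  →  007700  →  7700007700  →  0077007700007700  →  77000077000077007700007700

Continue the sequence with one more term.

Each term (from the third on) is the two preceding terms concatenated in order: term 3 = 77·00 = 7700.
The next term joins 0077007700007700 and 77000077000077007700007700.

007700770000770077000077000077007700007700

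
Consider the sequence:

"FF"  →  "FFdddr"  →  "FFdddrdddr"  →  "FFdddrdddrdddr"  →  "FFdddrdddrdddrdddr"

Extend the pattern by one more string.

Every step adds dddr to the end: s(k+1) = s(k)·dddr.
Applying this once more to FFdddrdddrdddrdddr:

FFdddrdddrdddrdddrdddr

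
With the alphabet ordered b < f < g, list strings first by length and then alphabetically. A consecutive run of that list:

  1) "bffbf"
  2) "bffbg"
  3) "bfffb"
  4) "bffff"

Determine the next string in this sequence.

Treat bffff as a base-3 numeral over the given alphabet and add one, carrying through any trailing g's.

bfffg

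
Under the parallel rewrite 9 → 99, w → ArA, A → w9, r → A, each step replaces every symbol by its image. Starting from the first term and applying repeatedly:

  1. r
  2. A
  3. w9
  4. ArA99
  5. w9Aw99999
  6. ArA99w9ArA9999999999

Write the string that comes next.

Rewriting the 20 symbols of ArA99w9ArA9999999999 one by one yields w9 A w9 99 99 ArA 99 w9 A w9 99 99 99 99 99 99 99 99 99 99; concatenated:

w9Aw99999ArA99w9Aw999999999999999999999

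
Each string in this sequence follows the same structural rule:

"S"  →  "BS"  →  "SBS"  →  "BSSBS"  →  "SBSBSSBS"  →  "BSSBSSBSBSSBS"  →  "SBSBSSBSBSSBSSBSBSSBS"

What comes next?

BSSBSSBSBSSBSSBSBSSBSBSSBSSBSBSSBS

From term 3 onward, concatenate the second-to-last term with the last: S·BS = SBS, BS·SBS = BSSBS, …
So term 8 is BSSBSSBSBSSBS·SBSBSSBSBSSBSSBSBSSBS.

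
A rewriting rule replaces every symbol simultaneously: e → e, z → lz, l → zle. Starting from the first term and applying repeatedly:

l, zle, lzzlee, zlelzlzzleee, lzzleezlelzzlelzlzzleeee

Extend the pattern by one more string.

φ(lzzleezlelzzlelzlzzleeee) expands symbol-by-symbol to zle lz lz zle e e lz zle e zle lz lz zle e zle lz zle lz lz zle e e e e; joining the 24 pieces gives the next term.

zlelzlzzleeelzzleezlelzlzzleezlelzzlelzlzzleeeee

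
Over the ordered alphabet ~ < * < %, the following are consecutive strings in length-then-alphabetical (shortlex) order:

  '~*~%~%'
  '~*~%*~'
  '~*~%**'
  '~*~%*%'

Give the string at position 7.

Stepping forward 3 times from ~*~%*%: ~*~%*% → ~*~%%~ → ~*~%%*, then the target.

~*~%%%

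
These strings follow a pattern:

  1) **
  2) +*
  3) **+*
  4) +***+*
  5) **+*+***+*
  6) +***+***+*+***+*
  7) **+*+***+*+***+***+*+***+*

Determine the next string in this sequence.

From term 3 onward, concatenate the second-to-last term with the last: **·+* = **+*, +*·**+* = +***+*, …
So term 8 is +***+***+*+***+*·**+*+***+*+***+***+*+***+*.

+***+***+*+***+***+*+***+*+***+***+*+***+*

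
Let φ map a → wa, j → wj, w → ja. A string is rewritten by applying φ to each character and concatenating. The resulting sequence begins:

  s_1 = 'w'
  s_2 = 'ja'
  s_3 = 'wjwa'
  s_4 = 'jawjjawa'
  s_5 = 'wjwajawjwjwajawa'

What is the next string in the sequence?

jawjjawawjwajawjjawjjawawjwajawa

Replace each of the 16 characters of wjwajawjwjwajawa in place — ja wj ja wa wj wa ja wj ja wj ja wa wj wa ja wa — and concatenate.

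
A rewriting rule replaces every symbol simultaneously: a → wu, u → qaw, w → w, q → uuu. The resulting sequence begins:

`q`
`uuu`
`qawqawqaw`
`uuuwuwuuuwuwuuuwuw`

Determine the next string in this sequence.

Replace each of the 18 characters of uuuwuwuuuwuwuuuwuw in place — qaw qaw qaw w qaw w qaw qaw qaw w qaw w qaw qaw qaw w qaw w — and concatenate.

qawqawqawwqawwqawqawqawwqawwqawqawqawwqaww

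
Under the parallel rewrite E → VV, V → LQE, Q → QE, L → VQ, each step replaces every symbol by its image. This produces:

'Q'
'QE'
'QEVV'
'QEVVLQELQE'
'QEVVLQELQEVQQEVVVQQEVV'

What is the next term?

φ(QEVVLQELQEVQQEVVVQQEVV) expands symbol-by-symbol to QE VV LQE LQE VQ QE VV VQ QE VV LQE QE QE VV LQE LQE LQE QE QE VV LQE LQE; joining the 22 pieces gives the next term.

QEVVLQELQEVQQEVVVQQEVVLQEQEQEVVLQELQELQEQEQEVVLQELQE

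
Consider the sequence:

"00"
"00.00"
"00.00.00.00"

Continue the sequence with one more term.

s(k+1) = s(k)·.·s(k) — each term doubles the last with '.' between the halves.
One more doubling of 00.00.00.00 gives the answer.

00.00.00.00.00.00.00.00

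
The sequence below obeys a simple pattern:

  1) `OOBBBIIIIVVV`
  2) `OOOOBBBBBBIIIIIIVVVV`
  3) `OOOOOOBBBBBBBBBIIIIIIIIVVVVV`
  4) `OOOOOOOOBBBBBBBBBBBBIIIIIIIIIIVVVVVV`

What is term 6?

The n-th term is 2n O's then 3n B's then 2n+2 I's then n+2 V's (n = 1, 2, …).
At n = 6 the blocks have lengths 12, 18, 14, 8.

OOOOOOOOOOOOBBBBBBBBBBBBBBBBBBIIIIIIIIIIIIIIVVVVVVVV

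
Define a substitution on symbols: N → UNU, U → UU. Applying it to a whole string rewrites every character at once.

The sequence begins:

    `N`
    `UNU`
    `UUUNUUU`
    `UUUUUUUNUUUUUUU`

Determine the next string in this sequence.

Rewriting the 15 symbols of UUUUUUUNUUUUUUU one by one yields UU UU UU UU UU UU UU UNU UU UU UU UU UU UU UU; concatenated:

UUUUUUUUUUUUUUUNUUUUUUUUUUUUUUU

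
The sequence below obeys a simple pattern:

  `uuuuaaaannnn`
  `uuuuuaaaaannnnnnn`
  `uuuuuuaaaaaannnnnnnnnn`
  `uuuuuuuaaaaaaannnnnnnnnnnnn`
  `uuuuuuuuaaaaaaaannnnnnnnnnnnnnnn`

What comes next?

uuuuuuuuuaaaaaaaaannnnnnnnnnnnnnnnnnn

Term n consists of n+3 u's, followed by n+3 a's, followed by 3n+1 n's (n = 1, 2, …).
At n = 6 the blocks have lengths 9, 9, 19.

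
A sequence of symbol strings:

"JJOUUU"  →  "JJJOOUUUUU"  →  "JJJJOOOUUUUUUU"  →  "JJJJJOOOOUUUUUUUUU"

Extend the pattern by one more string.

Reading off run lengths: J runs 2, 3, 4, 5; O runs 1, 2, 3, 4; U runs 3, 5, 7, 9 — each is linear in n, where the shown terms are n = 2, 3, 4, 5.
For the next term, n = 6, so the run lengths are 6, 5, 11.

JJJJJJOOOOOUUUUUUUUUUU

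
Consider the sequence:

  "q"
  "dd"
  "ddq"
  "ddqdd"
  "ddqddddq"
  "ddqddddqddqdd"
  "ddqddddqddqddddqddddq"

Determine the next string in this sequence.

This is a Fibonacci-style word recurrence s(k) = s(k−1)·s(k−2): e.g. dd·q = ddq.
So term 8 is ddqddddqddqddddqddddq·ddqddddqddqdd.

ddqddddqddqddddqddddqddqddddqddqdd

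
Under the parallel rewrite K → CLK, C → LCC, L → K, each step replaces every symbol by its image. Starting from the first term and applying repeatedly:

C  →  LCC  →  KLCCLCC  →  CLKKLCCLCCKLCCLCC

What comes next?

LCCKCLKCLKKLCCLCCKLCCLCCCLKKLCCLCCKLCCLCC

Applying the rule to each of the 17 symbols of CLKKLCCLCCKLCCLCC gives the pieces LCC K CLK CLK K LCC LCC K LCC LCC CLK K LCC LCC K LCC LCC, which concatenate to the answer.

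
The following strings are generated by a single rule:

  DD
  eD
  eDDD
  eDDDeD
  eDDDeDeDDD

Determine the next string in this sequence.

Each term (from the third on) is the previous term followed by the one before it: term 3 = eD·DD = eDDD.
Continuing: eDDDeDeDDD · eDDDeD gives term 6.

eDDDeDeDDDeDDDeD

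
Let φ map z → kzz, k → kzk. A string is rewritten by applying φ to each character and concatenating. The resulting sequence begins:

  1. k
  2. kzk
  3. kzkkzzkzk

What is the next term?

kzkkzzkzkkzkkzzkzzkzkkzzkzk

Apply φ to kzkkzzkzk symbol by symbol: k→kzk, z→kzz, k→kzk, k→kzk, z→kzz, z→kzz, k→kzk, z→kzz, k→kzk; joined: kzk kzz kzk kzk kzz kzz kzk kzz kzk.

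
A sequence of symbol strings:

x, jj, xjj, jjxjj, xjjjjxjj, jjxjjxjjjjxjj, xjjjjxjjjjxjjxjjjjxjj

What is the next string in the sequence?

From term 3 onward, concatenate the second-to-last term with the last: x·jj = xjj, jj·xjj = jjxjj, …
So term 8 is jjxjjxjjjjxjj·xjjjjxjjjjxjjxjjjjxjj.

jjxjjxjjjjxjjxjjjjxjjjjxjjxjjjjxjj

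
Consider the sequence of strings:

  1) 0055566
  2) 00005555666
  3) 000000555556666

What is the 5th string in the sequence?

00000000005555555666666

The n-th term is 2n 0's then n+2 5's then n+1 6's (n = 1, 2, …).
For term 5, n = 5, so the run lengths are 10, 7, 6.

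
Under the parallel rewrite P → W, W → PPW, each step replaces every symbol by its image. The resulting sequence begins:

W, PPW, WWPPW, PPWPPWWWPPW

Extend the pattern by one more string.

Expanding PPWPPWWWPPW: P→W, P→W, W→PPW, P→W, P→W, W→PPW, W→PPW, W→PPW, P→W, P→W, W→PPW. Concatenated: W W PPW W W PPW PPW PPW W W PPW.

WWPPWWWPPWPPWPPWWWPPW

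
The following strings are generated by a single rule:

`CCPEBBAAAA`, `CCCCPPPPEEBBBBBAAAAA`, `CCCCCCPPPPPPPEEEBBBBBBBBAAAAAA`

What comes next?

Reading off run lengths: C runs 2, 4, 6; P runs 1, 4, 7; E runs 1, 2, 3; B runs 2, 5, 8; A runs 4, 5, 6 — each is linear in n (n = 1, 2, …).
At n = 4 the blocks have lengths 8, 10, 4, 11, 7.

CCCCCCCCPPPPPPPPPPEEEEBBBBBBBBBBBAAAAAAA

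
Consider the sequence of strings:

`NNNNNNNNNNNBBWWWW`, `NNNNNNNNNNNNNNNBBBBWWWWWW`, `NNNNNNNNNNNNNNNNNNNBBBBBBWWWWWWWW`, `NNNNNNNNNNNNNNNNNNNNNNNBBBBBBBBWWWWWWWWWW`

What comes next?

The n-th term is 4n+3 N's then 2n-2 B's then 2n W's, where the shown terms are n = 2, 3, 4, 5.
For the next term, n = 6, so the run lengths are 27, 10, 12.

NNNNNNNNNNNNNNNNNNNNNNNNNNNBBBBBBBBBBWWWWWWWWWWWW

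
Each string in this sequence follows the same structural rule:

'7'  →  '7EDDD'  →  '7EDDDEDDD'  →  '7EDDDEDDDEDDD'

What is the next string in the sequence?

7EDDDEDDDEDDDEDDD

Every step adds EDDD to the end: s(k+1) = s(k)·EDDD.
One more step from 7EDDDEDDDEDDD gives the answer.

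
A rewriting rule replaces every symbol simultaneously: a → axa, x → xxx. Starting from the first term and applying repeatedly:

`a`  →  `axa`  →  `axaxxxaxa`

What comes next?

axaxxxaxaxxxxxxxxxaxaxxxaxa

Apply φ to axaxxxaxa symbol by symbol: a→axa, x→xxx, a→axa, x→xxx, x→xxx, x→xxx, a→axa, x→xxx, a→axa; joined: axa xxx axa xxx xxx xxx axa xxx axa.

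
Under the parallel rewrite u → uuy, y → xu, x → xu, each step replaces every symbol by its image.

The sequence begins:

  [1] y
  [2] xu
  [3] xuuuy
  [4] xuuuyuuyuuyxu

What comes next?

xuuuyuuyuuyxuuuyuuyxuuuyuuyxuxuuuy

Replace each of the 13 characters of xuuuyuuyuuyxu in place — xu uuy uuy uuy xu uuy uuy xu uuy uuy xu xu uuy — and concatenate.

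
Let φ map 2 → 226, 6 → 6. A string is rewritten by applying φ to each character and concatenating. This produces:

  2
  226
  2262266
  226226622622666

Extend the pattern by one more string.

2262266226226662262266226226666

φ(226226622622666) expands symbol-by-symbol to 226 226 6 226 226 6 6 226 226 6 226 226 6 6 6; joining the 15 pieces gives the next term.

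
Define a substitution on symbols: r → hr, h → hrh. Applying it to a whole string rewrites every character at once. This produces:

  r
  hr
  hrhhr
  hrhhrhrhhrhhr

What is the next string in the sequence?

hrhhrhrhhrhhrhrhhrhrhhrhhrhrhhrhhr

Replace each of the 13 characters of hrhhrhrhhrhhr in place — hrh hr hrh hrh hr hrh hr hrh hrh hr hrh hrh hr — and concatenate.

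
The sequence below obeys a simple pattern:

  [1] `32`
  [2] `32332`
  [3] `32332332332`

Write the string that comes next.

Each string is two copies of the previous one joined by '3'.
So the next term is two copies of 32332332332 with '3' between the halves.

32332332332332332332332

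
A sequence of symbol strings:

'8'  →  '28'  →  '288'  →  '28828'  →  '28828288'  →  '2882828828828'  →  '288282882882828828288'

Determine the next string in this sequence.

2882828828828288282882882828828828

Each term (from the third on) is the previous term followed by the one before it: term 3 = 28·8 = 288.
Continuing: 288282882882828828288 · 2882828828828 gives term 8.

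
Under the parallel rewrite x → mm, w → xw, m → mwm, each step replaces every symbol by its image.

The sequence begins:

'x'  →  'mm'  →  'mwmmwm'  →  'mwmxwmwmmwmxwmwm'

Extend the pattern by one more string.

Applying the rule to each of the 16 symbols of mwmxwmwmmwmxwmwm gives the pieces mwm xw mwm mm xw mwm xw mwm mwm xw mwm mm xw mwm xw mwm, which concatenate to the answer.

mwmxwmwmmmxwmwmxwmwmmwmxwmwmmmxwmwmxwmwm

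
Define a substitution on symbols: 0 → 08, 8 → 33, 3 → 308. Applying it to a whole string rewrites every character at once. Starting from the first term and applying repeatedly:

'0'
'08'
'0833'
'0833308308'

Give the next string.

Rewriting each symbol of 0833308308: 0→08, 8→33, 3→308, 3→308, 3→308, 0→08, 8→33, 3→308, 0→08, 8→33, which concatenates to 08 33 308 308 308 08 33 308 08 33.

083330830830808333080833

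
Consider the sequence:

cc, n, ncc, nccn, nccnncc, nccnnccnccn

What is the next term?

From term 3 onward, concatenate the last term with the second-to-last: n·cc = ncc, ncc·n = nccn, …
The next term joins nccnnccnccn and nccnncc.

nccnnccnccnnccnncc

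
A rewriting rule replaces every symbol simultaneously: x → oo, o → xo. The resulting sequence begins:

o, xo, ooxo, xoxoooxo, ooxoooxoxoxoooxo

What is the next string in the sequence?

φ(ooxoooxoxoxoooxo) expands symbol-by-symbol to xo xo oo xo xo xo oo xo oo xo oo xo xo xo oo xo; joining the 16 pieces gives the next term.

xoxoooxoxoxoooxoooxoooxoxoxoooxo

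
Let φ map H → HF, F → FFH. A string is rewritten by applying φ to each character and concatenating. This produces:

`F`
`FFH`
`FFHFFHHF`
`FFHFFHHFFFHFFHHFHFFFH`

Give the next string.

Rewriting the 21 symbols of FFHFFHHFFFHFFHHFHFFFH one by one yields FFH FFH HF FFH FFH HF HF FFH FFH FFH HF FFH FFH HF HF FFH HF FFH FFH FFH HF; concatenated:

FFHFFHHFFFHFFHHFHFFFHFFHFFHHFFFHFFHHFHFFFHHFFFHFFHFFHHF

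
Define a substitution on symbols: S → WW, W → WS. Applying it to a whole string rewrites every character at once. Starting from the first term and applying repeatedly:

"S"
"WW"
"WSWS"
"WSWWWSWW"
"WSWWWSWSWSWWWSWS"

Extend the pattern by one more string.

Replace each of the 16 characters of WSWWWSWSWSWWWSWS in place — WS WW WS WS WS WW WS WW WS WW WS WS WS WW WS WW — and concatenate.

WSWWWSWSWSWWWSWWWSWWWSWSWSWWWSWW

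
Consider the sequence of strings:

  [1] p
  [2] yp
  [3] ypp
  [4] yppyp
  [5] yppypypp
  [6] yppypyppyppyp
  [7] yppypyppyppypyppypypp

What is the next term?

From term 3 onward, concatenate the last term with the second-to-last: yp·p = ypp, ypp·yp = yppyp, …
The next term joins yppypyppyppypyppypypp and yppypyppyppyp.

yppypyppyppypyppypyppyppypyppyppyp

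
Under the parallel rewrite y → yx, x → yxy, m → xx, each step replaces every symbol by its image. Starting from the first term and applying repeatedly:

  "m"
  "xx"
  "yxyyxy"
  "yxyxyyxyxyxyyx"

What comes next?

φ(yxyxyyxyxyxyyx) expands symbol-by-symbol to yx yxy yx yxy yx yx yxy yx yxy yx yxy yx yx yxy; joining the 14 pieces gives the next term.

yxyxyyxyxyyxyxyxyyxyxyyxyxyyxyxyxy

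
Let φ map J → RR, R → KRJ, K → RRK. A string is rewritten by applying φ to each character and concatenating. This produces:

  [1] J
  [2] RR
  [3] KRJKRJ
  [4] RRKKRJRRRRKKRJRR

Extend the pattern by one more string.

KRJKRJRRKRRKKRJRRKRJKRJKRJKRJRRKRRKKRJRRKRJKRJ

Applying the rule to each of the 16 symbols of RRKKRJRRRRKKRJRR gives the pieces KRJ KRJ RRK RRK KRJ RR KRJ KRJ KRJ KRJ RRK RRK KRJ RR KRJ KRJ, which concatenate to the answer.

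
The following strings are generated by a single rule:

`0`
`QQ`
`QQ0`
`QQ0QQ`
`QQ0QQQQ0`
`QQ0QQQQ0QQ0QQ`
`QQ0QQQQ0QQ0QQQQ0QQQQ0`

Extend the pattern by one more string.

QQ0QQQQ0QQ0QQQQ0QQQQ0QQ0QQQQ0QQ0QQ

Each term (from the third on) is the previous term followed by the one before it: term 3 = QQ·0 = QQ0.
Continuing: QQ0QQQQ0QQ0QQQQ0QQQQ0 · QQ0QQQQ0QQ0QQ gives term 8.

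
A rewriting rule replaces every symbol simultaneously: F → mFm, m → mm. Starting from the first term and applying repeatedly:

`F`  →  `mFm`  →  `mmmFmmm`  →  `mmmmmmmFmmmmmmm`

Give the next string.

Rewriting the 15 symbols of mmmmmmmFmmmmmmm one by one yields mm mm mm mm mm mm mm mFm mm mm mm mm mm mm mm; concatenated:

mmmmmmmmmmmmmmmFmmmmmmmmmmmmmmm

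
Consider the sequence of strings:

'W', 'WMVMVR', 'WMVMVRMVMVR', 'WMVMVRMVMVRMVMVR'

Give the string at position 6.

Every step adds MVMVR to the end: s(k+1) = s(k)·MVMVR.
From WMVMVRMVMVRMVMVR, 2 further steps: WMVMVRMVMVRMVMVR → WMVMVRMVMVRMVMVRMVMVR → (answer).

WMVMVRMVMVRMVMVRMVMVRMVMVR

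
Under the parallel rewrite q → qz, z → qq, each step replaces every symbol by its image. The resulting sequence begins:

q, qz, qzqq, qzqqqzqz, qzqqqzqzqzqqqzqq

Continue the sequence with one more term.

Applying the rule to each of the 16 symbols of qzqqqzqzqzqqqzqq gives the pieces qz qq qz qz qz qq qz qq qz qq qz qz qz qq qz qz, which concatenate to the answer.

qzqqqzqzqzqqqzqqqzqqqzqzqzqqqzqz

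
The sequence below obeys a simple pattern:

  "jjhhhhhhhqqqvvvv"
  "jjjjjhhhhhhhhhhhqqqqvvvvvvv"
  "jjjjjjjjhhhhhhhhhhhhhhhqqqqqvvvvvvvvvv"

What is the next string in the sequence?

Each string has the form j^{3n-1} h^{4n+3} q^{n+2} v^{3n+1} (n = 1, 2, …).
At n = 4 the blocks have lengths 11, 19, 6, 13.

jjjjjjjjjjjhhhhhhhhhhhhhhhhhhhqqqqqqvvvvvvvvvvvvv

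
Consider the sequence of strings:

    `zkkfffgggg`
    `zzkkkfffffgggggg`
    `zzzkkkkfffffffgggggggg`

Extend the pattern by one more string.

zzzzkkkkkfffffffffgggggggggg

Term n consists of n z's, followed by n+1 k's, followed by 2n+1 f's, followed by 2n+2 g's (n = 1, 2, …).
Setting n = 4 gives 4, 5, 9, 10 characters in each block.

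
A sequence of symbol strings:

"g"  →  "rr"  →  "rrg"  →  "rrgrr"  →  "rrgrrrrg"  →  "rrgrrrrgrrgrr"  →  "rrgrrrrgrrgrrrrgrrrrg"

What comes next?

This is a Fibonacci-style word recurrence s(k) = s(k−1)·s(k−2): e.g. rr·g = rrg.
Continuing: rrgrrrrgrrgrrrrgrrrrg · rrgrrrrgrrgrr gives term 8.

rrgrrrrgrrgrrrrgrrrrgrrgrrrrgrrgrr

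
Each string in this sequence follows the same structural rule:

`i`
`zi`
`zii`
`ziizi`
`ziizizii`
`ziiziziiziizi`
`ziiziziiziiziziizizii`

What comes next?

ziiziziiziiziziiziziiziiziziiziizi

This is a Fibonacci-style word recurrence s(k) = s(k−1)·s(k−2): e.g. zi·i = zii.
Continuing: ziiziziiziiziziizizii · ziiziziiziizi gives term 8.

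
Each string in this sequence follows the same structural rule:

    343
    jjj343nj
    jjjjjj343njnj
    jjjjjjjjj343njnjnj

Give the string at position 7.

s(k+1) = jjj·s(k)·nj, so each term gains jjj as a prefix and nj as a suffix.
From jjjjjjjjj343njnjnj, 3 further steps: jjjjjjjjj343njnjnj → jjjjjjjjjjjj343njnjnjnj → jjjjjjjjjjjjjjj343njnjnjnjnj → (answer).

jjjjjjjjjjjjjjjjjj343njnjnjnjnjnj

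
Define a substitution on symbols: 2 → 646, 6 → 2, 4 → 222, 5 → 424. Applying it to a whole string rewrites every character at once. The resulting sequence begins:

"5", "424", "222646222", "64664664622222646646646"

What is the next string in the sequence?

Applying the rule to each of the 23 symbols of 64664664622222646646646 gives the pieces 2 222 2 2 222 2 2 222 2 646 646 646 646 646 2 222 2 2 222 2 2 222 2, which concatenate to the answer.

222222222222222646646646646646222222222222222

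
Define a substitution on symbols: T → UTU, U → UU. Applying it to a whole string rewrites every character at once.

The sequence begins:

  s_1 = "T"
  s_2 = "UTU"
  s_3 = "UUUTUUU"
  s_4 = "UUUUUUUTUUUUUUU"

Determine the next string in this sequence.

Replace each of the 15 characters of UUUUUUUTUUUUUUU in place — UU UU UU UU UU UU UU UTU UU UU UU UU UU UU UU — and concatenate.

UUUUUUUUUUUUUUUTUUUUUUUUUUUUUUU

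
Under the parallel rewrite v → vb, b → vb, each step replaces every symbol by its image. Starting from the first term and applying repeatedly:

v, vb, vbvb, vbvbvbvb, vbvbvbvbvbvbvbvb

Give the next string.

vbvbvbvbvbvbvbvbvbvbvbvbvbvbvbvb

Replace each of the 16 characters of vbvbvbvbvbvbvbvb in place — vb vb vb vb vb vb vb vb vb vb vb vb vb vb vb vb — and concatenate.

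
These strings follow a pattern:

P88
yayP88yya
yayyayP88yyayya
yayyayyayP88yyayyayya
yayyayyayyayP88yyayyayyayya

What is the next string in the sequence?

s(k+1) = yay·s(k)·yya, so each term gains yay as a prefix and yya as a suffix.
One more step from yayyayyayyayP88yyayyayyayya gives the answer.

yayyayyayyayyayP88yyayyayyayyayya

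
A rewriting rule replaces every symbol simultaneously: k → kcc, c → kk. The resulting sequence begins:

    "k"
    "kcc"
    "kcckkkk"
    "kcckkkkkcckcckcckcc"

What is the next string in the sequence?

Applying the rule to each of the 19 symbols of kcckkkkkcckcckcckcc gives the pieces kcc kk kk kcc kcc kcc kcc kcc kk kk kcc kk kk kcc kk kk kcc kk kk, which concatenate to the answer.

kcckkkkkcckcckcckcckcckkkkkcckkkkkcckkkkkcckkkk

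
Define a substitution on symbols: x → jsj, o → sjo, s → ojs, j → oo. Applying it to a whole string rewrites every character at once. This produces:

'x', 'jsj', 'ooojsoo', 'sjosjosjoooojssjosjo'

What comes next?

Rewriting the 20 symbols of sjosjosjoooojssjosjo one by one yields ojs oo sjo ojs oo sjo ojs oo sjo sjo sjo sjo oo ojs ojs oo sjo ojs oo sjo; concatenated:

ojsoosjoojsoosjoojsoosjosjosjosjoooojsojsoosjoojsoosjo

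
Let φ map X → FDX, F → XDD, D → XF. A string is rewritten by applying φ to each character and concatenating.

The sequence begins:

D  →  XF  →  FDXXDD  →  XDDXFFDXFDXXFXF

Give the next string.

FDXXFXFFDXXDDXDDXFFDXXDDXFFDXFDXXDDFDXXDD

Applying the rule to each of the 15 symbols of XDDXFFDXFDXXFXF gives the pieces FDX XF XF FDX XDD XDD XF FDX XDD XF FDX FDX XDD FDX XDD, which concatenate to the answer.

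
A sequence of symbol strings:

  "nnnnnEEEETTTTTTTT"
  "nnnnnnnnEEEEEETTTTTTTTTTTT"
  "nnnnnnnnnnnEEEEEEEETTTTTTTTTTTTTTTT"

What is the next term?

Term n consists of 3n-1 n's, followed by 2n E's, followed by 4n T's, where the shown terms are n = 2, 3, 4.
At n = 5 the blocks have lengths 14, 10, 20.

nnnnnnnnnnnnnnEEEEEEEEEETTTTTTTTTTTTTTTTTTTT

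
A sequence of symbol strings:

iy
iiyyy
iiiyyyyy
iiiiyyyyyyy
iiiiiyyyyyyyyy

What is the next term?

The n-th term is n i's then 2n-1 y's (n = 1, 2, …).
Setting n = 6 gives 6, 11 characters in each block.

iiiiiiyyyyyyyyyyy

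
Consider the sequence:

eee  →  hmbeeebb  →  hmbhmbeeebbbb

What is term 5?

hmbhmbhmbhmbeeebbbbbbbb

Each term wraps the previous one in hmb on the left and bb on the right.
From hmbhmbeeebbbb, 2 further steps: hmbhmbeeebbbb → hmbhmbhmbeeebbbbbb → (answer).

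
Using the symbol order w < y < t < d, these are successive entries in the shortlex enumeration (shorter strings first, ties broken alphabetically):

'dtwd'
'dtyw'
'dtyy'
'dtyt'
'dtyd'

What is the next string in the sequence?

Treat dtyd as a base-4 numeral over the given alphabet and add one, carrying through any trailing d's.

dttw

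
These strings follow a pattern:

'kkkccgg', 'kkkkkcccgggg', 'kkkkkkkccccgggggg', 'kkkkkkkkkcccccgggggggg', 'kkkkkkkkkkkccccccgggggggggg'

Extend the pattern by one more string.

Each string has the form k^{2n+1} c^{n+1} g^{2n} (n = 1, 2, …).
At n = 6 the blocks have lengths 13, 7, 12.

kkkkkkkkkkkkkcccccccgggggggggggg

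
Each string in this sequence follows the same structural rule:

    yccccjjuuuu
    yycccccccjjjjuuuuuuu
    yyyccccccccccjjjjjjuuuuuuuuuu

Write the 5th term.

Term n consists of n y's, followed by 3n+1 c's, followed by 2n j's, followed by 3n+1 u's (n = 1, 2, …).
At n = 5 the blocks have lengths 5, 16, 10, 16.

yyyyyccccccccccccccccjjjjjjjjjjuuuuuuuuuuuuuuuu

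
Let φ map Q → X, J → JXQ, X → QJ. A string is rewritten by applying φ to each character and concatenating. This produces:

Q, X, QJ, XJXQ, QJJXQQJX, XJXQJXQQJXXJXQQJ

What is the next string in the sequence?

Rewriting the 16 symbols of XJXQJXQQJXXJXQQJ one by one yields QJ JXQ QJ X JXQ QJ X X JXQ QJ QJ JXQ QJ X X JXQ; concatenated:

QJJXQQJXJXQQJXXJXQQJQJJXQQJXXJXQ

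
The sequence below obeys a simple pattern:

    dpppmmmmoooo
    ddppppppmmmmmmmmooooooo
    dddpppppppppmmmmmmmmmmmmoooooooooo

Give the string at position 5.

Each string has the form d^{n} p^{3n} m^{4n} o^{3n+1} (n = 1, 2, …).
At n = 5 the blocks have lengths 5, 15, 20, 16.

dddddpppppppppppppppmmmmmmmmmmmmmmmmmmmmoooooooooooooooo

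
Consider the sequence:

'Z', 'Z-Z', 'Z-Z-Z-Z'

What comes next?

Every step duplicates the string with '-' between the halves.
Doubling Z-Z-Z-Z with '-' between the halves:

Z-Z-Z-Z-Z-Z-Z-Z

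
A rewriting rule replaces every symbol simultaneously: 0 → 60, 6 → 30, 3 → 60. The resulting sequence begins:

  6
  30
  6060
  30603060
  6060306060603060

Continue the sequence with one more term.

Applying the rule to each of the 16 symbols of 6060306060603060 gives the pieces 30 60 30 60 60 60 30 60 30 60 30 60 60 60 30 60, which concatenate to the answer.

30603060606030603060306060603060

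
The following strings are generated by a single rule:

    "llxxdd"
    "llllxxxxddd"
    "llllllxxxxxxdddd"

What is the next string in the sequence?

llllllllxxxxxxxxddddd

The n-th term is 2n l's then 2n x's then n+1 d's (n = 1, 2, …).
For the next term, n = 4, so the run lengths are 8, 8, 5.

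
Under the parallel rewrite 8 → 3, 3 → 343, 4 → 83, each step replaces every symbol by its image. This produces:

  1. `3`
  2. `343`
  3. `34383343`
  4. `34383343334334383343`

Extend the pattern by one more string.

Rewriting the 20 symbols of 34383343334334383343 one by one yields 343 83 343 3 343 343 83 343 343 343 83 343 343 83 343 3 343 343 83 343; concatenated:

343833433343343833433433438334334383343334334383343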